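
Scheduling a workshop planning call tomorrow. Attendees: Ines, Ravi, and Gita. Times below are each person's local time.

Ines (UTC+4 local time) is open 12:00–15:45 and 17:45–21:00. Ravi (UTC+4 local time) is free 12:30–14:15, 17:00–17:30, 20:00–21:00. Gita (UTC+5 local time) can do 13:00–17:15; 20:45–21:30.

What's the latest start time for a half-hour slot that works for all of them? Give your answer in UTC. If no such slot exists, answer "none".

Ines in UTC: 08:00-11:45, 13:45-17:00 (subtract 4h to convert from UTC+4).
Ravi in UTC: 08:30-10:15, 13:00-13:30, 16:00-17:00 (subtract 4h to convert from UTC+4).
Gita in UTC: 08:00-12:15, 15:45-16:30 (subtract 5h to convert from UTC+5).
Ines ∩ Ravi: 08:30-10:15, 16:00-17:00.
Ines ∩ Ravi ∩ Gita: 08:30-10:15, 16:00-16:30.
Those are the intersection windows.
The last common window of at least 30 minutes is 16:00-16:30; a 30-minute meeting can start as late as 16:00 and still end by 16:30.

16:00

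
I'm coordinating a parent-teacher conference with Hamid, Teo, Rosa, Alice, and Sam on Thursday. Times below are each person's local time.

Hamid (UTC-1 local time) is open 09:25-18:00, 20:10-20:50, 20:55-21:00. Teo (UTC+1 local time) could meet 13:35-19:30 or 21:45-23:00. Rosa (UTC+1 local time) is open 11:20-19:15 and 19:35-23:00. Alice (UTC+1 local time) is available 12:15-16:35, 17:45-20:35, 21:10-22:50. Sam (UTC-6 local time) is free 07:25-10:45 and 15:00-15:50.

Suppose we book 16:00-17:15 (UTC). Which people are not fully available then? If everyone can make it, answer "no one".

Hamid in UTC: 10:25-19:00, 21:10-21:50, 21:55-22:00 (add 1h to convert from UTC-1).
Teo in UTC: 12:35-18:30, 20:45-22:00 (subtract 1h to convert from UTC+1).
Rosa in UTC: 10:20-18:15, 18:35-22:00 (subtract 1h to convert from UTC+1).
Alice in UTC: 11:15-15:35, 16:45-19:35, 20:10-21:50 (subtract 1h to convert from UTC+1).
Sam in UTC: 13:25-16:45, 21:00-21:50 (add 6h to convert from UTC-6).
Hamid: free for 16:00-17:15. Teo: free for 16:00-17:15. Rosa: free for 16:00-17:15. Alice: not fully free for 16:00-17:15. Sam: not fully free for 16:00-17:15.

Alice, Sam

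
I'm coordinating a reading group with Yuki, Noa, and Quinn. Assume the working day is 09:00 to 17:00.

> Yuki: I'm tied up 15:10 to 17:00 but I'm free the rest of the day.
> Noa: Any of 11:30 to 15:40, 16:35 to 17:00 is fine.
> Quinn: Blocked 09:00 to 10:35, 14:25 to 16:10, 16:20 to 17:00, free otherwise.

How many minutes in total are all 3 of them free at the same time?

175

Yuki free: 09:00-15:10 (invert busy blocks within the working day).
Noa free: 11:30-15:40, 16:35-17:00.
Quinn free: 10:35-14:25, 16:10-16:20 (invert busy blocks within the working day).
Yuki ∩ Noa: 11:30-15:10.
Yuki ∩ Noa ∩ Quinn: 11:30-14:25.
That's a single block of 175 minutes.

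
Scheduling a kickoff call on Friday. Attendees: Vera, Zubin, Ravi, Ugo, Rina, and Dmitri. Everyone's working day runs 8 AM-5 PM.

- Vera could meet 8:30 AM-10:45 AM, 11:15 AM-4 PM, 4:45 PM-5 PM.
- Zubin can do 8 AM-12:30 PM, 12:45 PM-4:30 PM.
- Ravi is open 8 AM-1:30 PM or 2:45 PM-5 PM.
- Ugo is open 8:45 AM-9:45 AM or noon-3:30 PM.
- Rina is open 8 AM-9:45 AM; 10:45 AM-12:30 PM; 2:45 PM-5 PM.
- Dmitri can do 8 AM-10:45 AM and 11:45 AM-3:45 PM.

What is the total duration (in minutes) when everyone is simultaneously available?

Vera ∩ Zubin: 08:30-10:45, 11:15-12:30, 12:45-16:00.
Vera ∩ Zubin ∩ Ravi: 08:30-10:45, 11:15-12:30, 12:45-13:30, 14:45-16:00.
Vera ∩ Zubin ∩ Ravi ∩ Ugo: 08:45-09:45, 12:00-12:30, 12:45-13:30, 14:45-15:30.
Vera ∩ Zubin ∩ Ravi ∩ Ugo ∩ Rina: 08:45-09:45, 12:00-12:30, 14:45-15:30.
Vera ∩ Zubin ∩ Ravi ∩ Ugo ∩ Rina ∩ Dmitri: 08:45-09:45, 12:00-12:30, 14:45-15:30.
Those are the intersection windows.
Summing the common windows: 60 + 30 + 45 = 135 minutes.

135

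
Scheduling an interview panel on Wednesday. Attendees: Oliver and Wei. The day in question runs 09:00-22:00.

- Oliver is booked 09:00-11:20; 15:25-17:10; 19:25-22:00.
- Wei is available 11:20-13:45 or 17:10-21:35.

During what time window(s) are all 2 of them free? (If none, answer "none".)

11:20-13:45, 17:10-19:25

Oliver free: 11:20-15:25, 17:10-19:25 (invert busy blocks within the working day).
Wei free: 11:20-13:45, 17:10-21:35.
Oliver ∩ Wei: 11:20-13:45, 17:10-19:25.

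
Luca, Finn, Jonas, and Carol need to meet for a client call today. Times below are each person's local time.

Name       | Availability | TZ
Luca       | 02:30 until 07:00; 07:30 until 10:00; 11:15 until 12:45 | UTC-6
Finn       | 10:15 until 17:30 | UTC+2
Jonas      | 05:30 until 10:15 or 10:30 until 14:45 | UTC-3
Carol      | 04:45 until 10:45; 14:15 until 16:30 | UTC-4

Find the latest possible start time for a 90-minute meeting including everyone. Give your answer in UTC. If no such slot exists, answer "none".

Luca in UTC: 08:30-13:00, 13:30-16:00, 17:15-18:45 (add 6h to convert from UTC-6).
Finn in UTC: 08:15-15:30 (subtract 2h to convert from UTC+2).
Jonas in UTC: 08:30-13:15, 13:30-17:45 (add 3h to convert from UTC-3).
Carol in UTC: 08:45-14:45, 18:15-20:30 (add 4h to convert from UTC-4).
Luca ∩ Finn: 08:30-13:00, 13:30-15:30.
Luca ∩ Finn ∩ Jonas: 08:30-13:00, 13:30-15:30.
Luca ∩ Finn ∩ Jonas ∩ Carol: 08:45-13:00, 13:30-14:45.
The last common window of at least 90 minutes is 08:45-13:00; a 90-minute meeting can start as late as 11:30 and still end by 13:00.

11:30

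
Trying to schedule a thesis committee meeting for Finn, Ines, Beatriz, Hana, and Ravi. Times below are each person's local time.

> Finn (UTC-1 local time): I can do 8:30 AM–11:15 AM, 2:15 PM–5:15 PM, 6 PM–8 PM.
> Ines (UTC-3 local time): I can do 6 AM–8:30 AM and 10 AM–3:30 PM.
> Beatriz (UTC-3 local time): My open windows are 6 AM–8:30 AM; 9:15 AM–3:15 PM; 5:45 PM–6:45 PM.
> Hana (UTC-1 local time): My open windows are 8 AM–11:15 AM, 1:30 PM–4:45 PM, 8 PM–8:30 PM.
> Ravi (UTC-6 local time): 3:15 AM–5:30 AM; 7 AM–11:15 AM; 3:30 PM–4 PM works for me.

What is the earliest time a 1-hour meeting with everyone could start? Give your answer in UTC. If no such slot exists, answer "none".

Finn in UTC: 09:30-12:15, 15:15-18:15, 19:00-21:00 (add 1h to convert from UTC-1).
Ines in UTC: 09:00-11:30, 13:00-18:30 (add 3h to convert from UTC-3).
Beatriz in UTC: 09:00-11:30, 12:15-18:15, 20:45-21:45 (add 3h to convert from UTC-3).
Hana in UTC: 09:00-12:15, 14:30-17:45, 21:00-21:30 (add 1h to convert from UTC-1).
Ravi in UTC: 09:15-11:30, 13:00-17:15, 21:30-22:00 (add 6h to convert from UTC-6).
Finn ∩ Ines: 09:30-11:30, 15:15-18:15.
Finn ∩ Ines ∩ Beatriz: 09:30-11:30, 15:15-18:15.
Finn ∩ Ines ∩ Beatriz ∩ Hana: 09:30-11:30, 15:15-17:45.
Finn ∩ Ines ∩ Beatriz ∩ Hana ∩ Ravi: 09:30-11:30, 15:15-17:15.
Those are the intersection windows.
The first common window of at least 60 minutes is 09:30-11:30, so the earliest start is 09:30.

09:30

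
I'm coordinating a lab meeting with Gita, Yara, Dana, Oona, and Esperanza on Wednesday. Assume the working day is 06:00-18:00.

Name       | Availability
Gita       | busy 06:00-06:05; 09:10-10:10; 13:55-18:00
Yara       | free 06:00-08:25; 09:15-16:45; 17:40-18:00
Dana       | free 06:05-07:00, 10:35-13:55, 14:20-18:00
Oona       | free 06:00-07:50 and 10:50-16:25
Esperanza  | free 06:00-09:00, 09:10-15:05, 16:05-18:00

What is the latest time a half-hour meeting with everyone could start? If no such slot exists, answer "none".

Gita free: 06:05-09:10, 10:10-13:55 (invert busy blocks within the working day).
Yara free: 06:00-08:25, 09:15-16:45, 17:40-18:00.
Dana free: 06:05-07:00, 10:35-13:55, 14:20-18:00.
Oona free: 06:00-07:50, 10:50-16:25.
Esperanza free: 06:00-09:00, 09:10-15:05, 16:05-18:00.
Gita ∩ Yara: 06:05-08:25, 10:10-13:55.
Gita ∩ Yara ∩ Dana: 06:05-07:00, 10:35-13:55.
Gita ∩ Yara ∩ Dana ∩ Oona: 06:05-07:00, 10:50-13:55.
Gita ∩ Yara ∩ Dana ∩ Oona ∩ Esperanza: 06:05-07:00, 10:50-13:55.
The last common window of at least 30 minutes is 10:50-13:55; a 30-minute meeting can start as late as 13:25 and still end by 13:55.

13:25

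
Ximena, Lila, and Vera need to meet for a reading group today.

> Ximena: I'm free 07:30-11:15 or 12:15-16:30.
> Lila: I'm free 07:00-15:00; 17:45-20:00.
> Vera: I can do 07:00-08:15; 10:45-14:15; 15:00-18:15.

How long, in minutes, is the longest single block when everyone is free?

Ximena ∩ Lila: 07:30-11:15, 12:15-15:00.
Ximena ∩ Lila ∩ Vera: 07:30-08:15, 10:45-11:15, 12:15-14:15.
So the common availability across everyone is 07:30-08:15, 10:45-11:15, 12:15-14:15.
The longest is 12:15-14:15 at 120 minutes.

120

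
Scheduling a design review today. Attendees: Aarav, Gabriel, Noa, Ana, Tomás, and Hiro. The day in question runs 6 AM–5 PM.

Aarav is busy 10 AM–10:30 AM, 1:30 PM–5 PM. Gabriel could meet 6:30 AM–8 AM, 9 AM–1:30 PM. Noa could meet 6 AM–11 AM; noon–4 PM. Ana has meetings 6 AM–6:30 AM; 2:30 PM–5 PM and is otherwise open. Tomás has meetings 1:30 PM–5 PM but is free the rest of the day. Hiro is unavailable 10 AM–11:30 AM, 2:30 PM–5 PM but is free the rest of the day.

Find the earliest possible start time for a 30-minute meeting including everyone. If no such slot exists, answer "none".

Aarav free: 06:00-10:00, 10:30-13:30 (invert busy blocks within the working day).
Gabriel free: 06:30-08:00, 09:00-13:30.
Noa free: 06:00-11:00, 12:00-16:00.
Ana free: 06:30-14:30 (invert busy blocks within the working day).
Tomás free: 06:00-13:30 (invert busy blocks within the working day).
Hiro free: 06:00-10:00, 11:30-14:30 (invert busy blocks within the working day).
Aarav ∩ Gabriel: 06:30-08:00, 09:00-10:00, 10:30-13:30.
Aarav ∩ Gabriel ∩ Noa: 06:30-08:00, 09:00-10:00, 10:30-11:00, 12:00-13:30.
Aarav ∩ Gabriel ∩ Noa ∩ Ana: 06:30-08:00, 09:00-10:00, 10:30-11:00, 12:00-13:30.
Aarav ∩ Gabriel ∩ Noa ∩ Ana ∩ Tomás: 06:30-08:00, 09:00-10:00, 10:30-11:00, 12:00-13:30.
Aarav ∩ Gabriel ∩ Noa ∩ Ana ∩ Tomás ∩ Hiro: 06:30-08:00, 09:00-10:00, 12:00-13:30.
The first common window of at least 30 minutes is 06:30-08:00, so the earliest start is 06:30.

06:30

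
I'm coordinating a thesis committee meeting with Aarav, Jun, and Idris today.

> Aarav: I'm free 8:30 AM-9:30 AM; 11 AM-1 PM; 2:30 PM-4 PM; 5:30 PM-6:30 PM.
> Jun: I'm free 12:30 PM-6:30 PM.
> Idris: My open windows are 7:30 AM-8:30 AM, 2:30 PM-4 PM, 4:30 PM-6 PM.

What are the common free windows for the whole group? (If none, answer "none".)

14:30-16:00, 17:30-18:00

Aarav ∩ Jun: 12:30-13:00, 14:30-16:00, 17:30-18:30.
Aarav ∩ Jun ∩ Idris: 14:30-16:00, 17:30-18:00.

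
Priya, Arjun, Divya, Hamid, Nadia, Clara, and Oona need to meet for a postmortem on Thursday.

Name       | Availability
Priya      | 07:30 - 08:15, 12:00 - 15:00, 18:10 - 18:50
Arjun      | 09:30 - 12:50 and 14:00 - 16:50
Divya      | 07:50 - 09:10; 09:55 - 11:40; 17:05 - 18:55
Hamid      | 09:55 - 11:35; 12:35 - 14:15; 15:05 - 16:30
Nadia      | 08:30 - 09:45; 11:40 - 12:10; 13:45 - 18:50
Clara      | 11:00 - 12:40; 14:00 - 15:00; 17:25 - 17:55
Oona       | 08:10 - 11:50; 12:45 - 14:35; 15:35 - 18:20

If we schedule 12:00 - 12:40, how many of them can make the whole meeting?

Priya, Arjun, and Clara can make the full 12:00-12:40 slot — that's 3.

3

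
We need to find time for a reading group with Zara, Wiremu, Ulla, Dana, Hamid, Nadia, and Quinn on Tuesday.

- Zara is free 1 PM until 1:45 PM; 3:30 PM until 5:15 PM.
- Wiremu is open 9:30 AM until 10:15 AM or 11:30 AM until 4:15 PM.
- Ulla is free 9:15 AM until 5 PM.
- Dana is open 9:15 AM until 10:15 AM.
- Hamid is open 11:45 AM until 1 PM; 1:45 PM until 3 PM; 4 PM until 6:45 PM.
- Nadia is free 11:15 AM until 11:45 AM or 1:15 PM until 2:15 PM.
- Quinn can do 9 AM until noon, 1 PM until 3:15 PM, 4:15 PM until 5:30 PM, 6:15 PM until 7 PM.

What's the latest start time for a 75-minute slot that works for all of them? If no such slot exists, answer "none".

Zara ∩ Wiremu: 13:00-13:45, 15:30-16:15.
Zara ∩ Wiremu ∩ Ulla: 13:00-13:45, 15:30-16:15.
Zara ∩ Wiremu ∩ Ulla ∩ Dana: ∅.
Zara ∩ Wiremu ∩ Ulla ∩ Dana ∩ Hamid: ∅.
Zara ∩ Wiremu ∩ Ulla ∩ Dana ∩ Hamid ∩ Nadia: ∅.
Zara ∩ Wiremu ∩ Ulla ∩ Dana ∩ Hamid ∩ Nadia ∩ Quinn: ∅.
There is no time when everyone is free.
No common window is at least 75 minutes long.

none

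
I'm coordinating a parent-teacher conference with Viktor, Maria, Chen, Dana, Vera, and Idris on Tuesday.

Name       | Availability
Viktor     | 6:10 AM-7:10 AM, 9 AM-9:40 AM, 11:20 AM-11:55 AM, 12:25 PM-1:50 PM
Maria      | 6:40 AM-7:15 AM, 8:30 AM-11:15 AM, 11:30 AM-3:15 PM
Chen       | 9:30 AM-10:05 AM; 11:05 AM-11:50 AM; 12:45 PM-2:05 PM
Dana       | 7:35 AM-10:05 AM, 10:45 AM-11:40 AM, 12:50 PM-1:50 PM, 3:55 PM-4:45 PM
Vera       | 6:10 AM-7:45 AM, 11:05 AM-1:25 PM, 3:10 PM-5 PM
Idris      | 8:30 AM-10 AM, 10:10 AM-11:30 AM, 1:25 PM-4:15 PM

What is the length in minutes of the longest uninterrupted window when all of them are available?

Viktor ∩ Maria: 06:40-07:10, 09:00-09:40, 11:30-11:55, 12:25-13:50.
Viktor ∩ Maria ∩ Chen: 09:30-09:40, 11:30-11:50, 12:45-13:50.
Viktor ∩ Maria ∩ Chen ∩ Dana: 09:30-09:40, 11:30-11:40, 12:50-13:50.
Viktor ∩ Maria ∩ Chen ∩ Dana ∩ Vera: 11:30-11:40, 12:50-13:25.
Viktor ∩ Maria ∩ Chen ∩ Dana ∩ Vera ∩ Idris: ∅.
There is no time when everyone is free.
No common window exists, so the longest block is 0 minutes.

0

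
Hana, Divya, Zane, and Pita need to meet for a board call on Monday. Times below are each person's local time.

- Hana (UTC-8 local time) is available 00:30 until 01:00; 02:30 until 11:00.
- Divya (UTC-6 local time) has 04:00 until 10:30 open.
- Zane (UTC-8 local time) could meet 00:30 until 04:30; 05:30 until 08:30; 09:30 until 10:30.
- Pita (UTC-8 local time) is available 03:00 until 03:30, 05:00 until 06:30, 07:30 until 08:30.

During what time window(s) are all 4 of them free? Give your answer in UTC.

Hana in UTC: 08:30-09:00, 10:30-19:00 (add 8h to convert from UTC-8).
Divya in UTC: 10:00-16:30 (add 6h to convert from UTC-6).
Zane in UTC: 08:30-12:30, 13:30-16:30, 17:30-18:30 (add 8h to convert from UTC-8).
Pita in UTC: 11:00-11:30, 13:00-14:30, 15:30-16:30 (add 8h to convert from UTC-8).
Hana ∩ Divya: 10:30-16:30.
Hana ∩ Divya ∩ Zane: 10:30-12:30, 13:30-16:30.
Hana ∩ Divya ∩ Zane ∩ Pita: 11:00-11:30, 13:30-14:30, 15:30-16:30.
So the common availability across everyone is 11:00-11:30, 13:30-14:30, 15:30-16:30.

11:00-11:30, 13:30-14:30, 15:30-16:30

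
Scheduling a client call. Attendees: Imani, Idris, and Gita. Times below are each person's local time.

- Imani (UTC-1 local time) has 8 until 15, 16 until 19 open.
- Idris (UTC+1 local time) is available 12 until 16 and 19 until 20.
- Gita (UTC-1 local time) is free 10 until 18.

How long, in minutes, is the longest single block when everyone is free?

Imani in UTC: 09:00-16:00, 17:00-20:00 (add 1h to convert from UTC-1).
Idris in UTC: 11:00-15:00, 18:00-19:00 (subtract 1h to convert from UTC+1).
Gita in UTC: 11:00-19:00 (add 1h to convert from UTC-1).
Imani ∩ Idris: 11:00-15:00, 18:00-19:00.
Imani ∩ Idris ∩ Gita: 11:00-15:00, 18:00-19:00.
So the common availability across everyone is 11:00-15:00, 18:00-19:00.
The longest is 11:00-15:00 at 240 minutes.

240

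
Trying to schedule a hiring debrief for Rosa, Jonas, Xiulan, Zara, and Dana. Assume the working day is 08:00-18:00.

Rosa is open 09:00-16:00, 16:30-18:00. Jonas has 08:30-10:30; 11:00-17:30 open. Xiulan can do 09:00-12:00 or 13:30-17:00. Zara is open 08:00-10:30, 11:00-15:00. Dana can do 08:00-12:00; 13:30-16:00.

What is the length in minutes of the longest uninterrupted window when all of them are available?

90

Rosa ∩ Jonas: 09:00-10:30, 11:00-16:00, 16:30-17:30.
Rosa ∩ Jonas ∩ Xiulan: 09:00-10:30, 11:00-12:00, 13:30-16:00, 16:30-17:00.
Rosa ∩ Jonas ∩ Xiulan ∩ Zara: 09:00-10:30, 11:00-12:00, 13:30-15:00.
Rosa ∩ Jonas ∩ Xiulan ∩ Zara ∩ Dana: 09:00-10:30, 11:00-12:00, 13:30-15:00.
The longest is 09:00-10:30 at 90 minutes.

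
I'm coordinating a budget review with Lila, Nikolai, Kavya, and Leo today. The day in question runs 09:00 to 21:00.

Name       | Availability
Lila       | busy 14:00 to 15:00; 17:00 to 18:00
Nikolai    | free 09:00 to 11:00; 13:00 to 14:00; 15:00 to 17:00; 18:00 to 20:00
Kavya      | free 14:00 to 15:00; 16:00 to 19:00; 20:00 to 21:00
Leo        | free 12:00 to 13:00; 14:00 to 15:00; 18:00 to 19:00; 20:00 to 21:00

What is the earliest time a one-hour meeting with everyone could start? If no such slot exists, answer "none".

18:00

Lila free: 09:00-14:00, 15:00-17:00, 18:00-21:00 (invert busy blocks within the working day).
Nikolai free: 09:00-11:00, 13:00-14:00, 15:00-17:00, 18:00-20:00.
Kavya free: 14:00-15:00, 16:00-19:00, 20:00-21:00.
Leo free: 12:00-13:00, 14:00-15:00, 18:00-19:00, 20:00-21:00.
Lila ∩ Nikolai: 09:00-11:00, 13:00-14:00, 15:00-17:00, 18:00-20:00.
Lila ∩ Nikolai ∩ Kavya: 16:00-17:00, 18:00-19:00.
Lila ∩ Nikolai ∩ Kavya ∩ Leo: 18:00-19:00.
The first common window of at least 60 minutes is 18:00-19:00, so the earliest start is 18:00.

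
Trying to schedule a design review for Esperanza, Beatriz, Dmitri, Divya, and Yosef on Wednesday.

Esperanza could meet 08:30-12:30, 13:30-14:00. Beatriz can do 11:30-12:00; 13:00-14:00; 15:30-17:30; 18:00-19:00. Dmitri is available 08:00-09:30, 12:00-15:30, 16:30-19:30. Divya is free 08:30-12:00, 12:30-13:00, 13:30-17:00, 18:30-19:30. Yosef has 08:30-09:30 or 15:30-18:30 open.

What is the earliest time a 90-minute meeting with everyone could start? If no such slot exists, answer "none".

none

Esperanza ∩ Beatriz: 11:30-12:00, 13:30-14:00.
Esperanza ∩ Beatriz ∩ Dmitri: 13:30-14:00.
Esperanza ∩ Beatriz ∩ Dmitri ∩ Divya: 13:30-14:00.
Esperanza ∩ Beatriz ∩ Dmitri ∩ Divya ∩ Yosef: ∅.
There is no time when everyone is free.
No common window is at least 90 minutes long.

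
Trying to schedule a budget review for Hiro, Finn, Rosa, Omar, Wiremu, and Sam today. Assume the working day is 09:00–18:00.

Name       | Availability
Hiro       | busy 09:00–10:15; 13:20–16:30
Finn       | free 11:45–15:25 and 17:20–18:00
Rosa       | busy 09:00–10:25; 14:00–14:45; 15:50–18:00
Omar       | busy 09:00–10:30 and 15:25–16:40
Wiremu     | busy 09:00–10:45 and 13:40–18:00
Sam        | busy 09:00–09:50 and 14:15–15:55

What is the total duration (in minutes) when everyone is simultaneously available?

Hiro free: 10:15-13:20, 16:30-18:00 (invert busy blocks within the working day).
Finn free: 11:45-15:25, 17:20-18:00.
Rosa free: 10:25-14:00, 14:45-15:50 (invert busy blocks within the working day).
Omar free: 10:30-15:25, 16:40-18:00 (invert busy blocks within the working day).
Wiremu free: 10:45-13:40 (invert busy blocks within the working day).
Sam free: 09:50-14:15, 15:55-18:00 (invert busy blocks within the working day).
Hiro ∩ Finn: 11:45-13:20, 17:20-18:00.
Hiro ∩ Finn ∩ Rosa: 11:45-13:20.
Hiro ∩ Finn ∩ Rosa ∩ Omar: 11:45-13:20.
Hiro ∩ Finn ∩ Rosa ∩ Omar ∩ Wiremu: 11:45-13:20.
Hiro ∩ Finn ∩ Rosa ∩ Omar ∩ Wiremu ∩ Sam: 11:45-13:20.
That's a single block of 95 minutes.

95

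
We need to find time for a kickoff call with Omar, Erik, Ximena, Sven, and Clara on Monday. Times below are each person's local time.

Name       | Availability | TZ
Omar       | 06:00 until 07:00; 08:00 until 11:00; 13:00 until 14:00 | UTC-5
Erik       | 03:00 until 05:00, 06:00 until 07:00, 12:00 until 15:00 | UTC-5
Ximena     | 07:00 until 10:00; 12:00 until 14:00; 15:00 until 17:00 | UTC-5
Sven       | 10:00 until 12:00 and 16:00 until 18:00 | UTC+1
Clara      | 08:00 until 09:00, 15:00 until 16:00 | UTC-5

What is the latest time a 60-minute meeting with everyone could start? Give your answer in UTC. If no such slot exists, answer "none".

Omar in UTC: 11:00-12:00, 13:00-16:00, 18:00-19:00 (add 5h to convert from UTC-5).
Erik in UTC: 08:00-10:00, 11:00-12:00, 17:00-20:00 (add 5h to convert from UTC-5).
Ximena in UTC: 12:00-15:00, 17:00-19:00, 20:00-22:00 (add 5h to convert from UTC-5).
Sven in UTC: 09:00-11:00, 15:00-17:00 (subtract 1h to convert from UTC+1).
Clara in UTC: 13:00-14:00, 20:00-21:00 (add 5h to convert from UTC-5).
Omar ∩ Erik: 11:00-12:00, 18:00-19:00.
Omar ∩ Erik ∩ Ximena: 18:00-19:00.
Omar ∩ Erik ∩ Ximena ∩ Sven: ∅.
Omar ∩ Erik ∩ Ximena ∩ Sven ∩ Clara: ∅.
There is no time when everyone is free.
No common window is at least 60 minutes long.

none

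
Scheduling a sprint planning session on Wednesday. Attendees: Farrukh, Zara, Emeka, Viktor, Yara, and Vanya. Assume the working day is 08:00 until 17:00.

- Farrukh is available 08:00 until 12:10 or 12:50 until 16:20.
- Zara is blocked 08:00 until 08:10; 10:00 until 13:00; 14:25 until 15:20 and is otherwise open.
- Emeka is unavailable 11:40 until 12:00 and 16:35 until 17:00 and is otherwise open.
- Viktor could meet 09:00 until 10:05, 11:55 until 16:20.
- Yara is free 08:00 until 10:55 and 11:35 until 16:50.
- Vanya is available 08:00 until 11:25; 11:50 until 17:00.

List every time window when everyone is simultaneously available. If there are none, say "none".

Farrukh free: 08:00-12:10, 12:50-16:20.
Zara free: 08:10-10:00, 13:00-14:25, 15:20-17:00 (invert busy blocks within the working day).
Emeka free: 08:00-11:40, 12:00-16:35 (invert busy blocks within the working day).
Viktor free: 09:00-10:05, 11:55-16:20.
Yara free: 08:00-10:55, 11:35-16:50.
Vanya free: 08:00-11:25, 11:50-17:00.
Farrukh ∩ Zara: 08:10-10:00, 13:00-14:25, 15:20-16:20.
Farrukh ∩ Zara ∩ Emeka: 08:10-10:00, 13:00-14:25, 15:20-16:20.
Farrukh ∩ Zara ∩ Emeka ∩ Viktor: 09:00-10:00, 13:00-14:25, 15:20-16:20.
Farrukh ∩ Zara ∩ Emeka ∩ Viktor ∩ Yara: 09:00-10:00, 13:00-14:25, 15:20-16:20.
Farrukh ∩ Zara ∩ Emeka ∩ Viktor ∩ Yara ∩ Vanya: 09:00-10:00, 13:00-14:25, 15:20-16:20.
Those are the intersection windows.

09:00-10:00, 13:00-14:25, 15:20-16:20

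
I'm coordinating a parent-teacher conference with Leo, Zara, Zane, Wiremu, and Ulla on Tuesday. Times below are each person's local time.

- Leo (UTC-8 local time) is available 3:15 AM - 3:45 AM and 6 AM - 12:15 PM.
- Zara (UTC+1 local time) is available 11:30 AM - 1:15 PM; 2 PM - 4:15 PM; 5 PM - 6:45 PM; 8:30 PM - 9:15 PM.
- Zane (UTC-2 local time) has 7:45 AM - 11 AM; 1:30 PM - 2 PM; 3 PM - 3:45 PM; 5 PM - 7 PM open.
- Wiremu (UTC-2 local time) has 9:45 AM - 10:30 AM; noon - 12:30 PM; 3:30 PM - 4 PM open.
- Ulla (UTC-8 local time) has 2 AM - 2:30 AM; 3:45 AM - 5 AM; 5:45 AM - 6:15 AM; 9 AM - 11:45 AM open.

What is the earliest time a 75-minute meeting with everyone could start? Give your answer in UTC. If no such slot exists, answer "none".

none

Leo in UTC: 11:15-11:45, 14:00-20:15 (add 8h to convert from UTC-8).
Zara in UTC: 10:30-12:15, 13:00-15:15, 16:00-17:45, 19:30-20:15 (subtract 1h to convert from UTC+1).
Zane in UTC: 09:45-13:00, 15:30-16:00, 17:00-17:45, 19:00-21:00 (add 2h to convert from UTC-2).
Wiremu in UTC: 11:45-12:30, 14:00-14:30, 17:30-18:00 (add 2h to convert from UTC-2).
Ulla in UTC: 10:00-10:30, 11:45-13:00, 13:45-14:15, 17:00-19:45 (add 8h to convert from UTC-8).
Leo ∩ Zara: 11:15-11:45, 14:00-15:15, 16:00-17:45, 19:30-20:15.
Leo ∩ Zara ∩ Zane: 11:15-11:45, 17:00-17:45, 19:30-20:15.
Leo ∩ Zara ∩ Zane ∩ Wiremu: 17:30-17:45.
Leo ∩ Zara ∩ Zane ∩ Wiremu ∩ Ulla: 17:30-17:45.
No common window is at least 75 minutes long.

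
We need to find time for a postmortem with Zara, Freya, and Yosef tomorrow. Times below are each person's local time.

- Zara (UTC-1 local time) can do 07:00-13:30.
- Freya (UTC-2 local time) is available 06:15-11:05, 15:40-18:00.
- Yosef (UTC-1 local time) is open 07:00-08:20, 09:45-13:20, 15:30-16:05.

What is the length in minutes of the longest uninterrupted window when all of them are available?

Zara in UTC: 08:00-14:30 (add 1h to convert from UTC-1).
Freya in UTC: 08:15-13:05, 17:40-20:00 (add 2h to convert from UTC-2).
Yosef in UTC: 08:00-09:20, 10:45-14:20, 16:30-17:05 (add 1h to convert from UTC-1).
Zara ∩ Freya: 08:15-13:05.
Zara ∩ Freya ∩ Yosef: 08:15-09:20, 10:45-13:05.
The longest is 10:45-13:05 at 140 minutes.

140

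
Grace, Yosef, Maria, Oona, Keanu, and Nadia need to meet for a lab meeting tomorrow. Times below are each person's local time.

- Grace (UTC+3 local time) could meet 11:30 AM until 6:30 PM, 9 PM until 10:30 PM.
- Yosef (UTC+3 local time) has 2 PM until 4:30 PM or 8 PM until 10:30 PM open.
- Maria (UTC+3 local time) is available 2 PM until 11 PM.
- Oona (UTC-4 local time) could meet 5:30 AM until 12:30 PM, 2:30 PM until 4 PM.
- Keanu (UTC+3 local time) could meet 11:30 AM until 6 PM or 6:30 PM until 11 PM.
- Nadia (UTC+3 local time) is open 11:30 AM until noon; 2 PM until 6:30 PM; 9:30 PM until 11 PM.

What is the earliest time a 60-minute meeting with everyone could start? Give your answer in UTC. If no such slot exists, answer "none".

11:00

Grace in UTC: 08:30-15:30, 18:00-19:30 (subtract 3h to convert from UTC+3).
Yosef in UTC: 11:00-13:30, 17:00-19:30 (subtract 3h to convert from UTC+3).
Maria in UTC: 11:00-20:00 (subtract 3h to convert from UTC+3).
Oona in UTC: 09:30-16:30, 18:30-20:00 (add 4h to convert from UTC-4).
Keanu in UTC: 08:30-15:00, 15:30-20:00 (subtract 3h to convert from UTC+3).
Nadia in UTC: 08:30-09:00, 11:00-15:30, 18:30-20:00 (subtract 3h to convert from UTC+3).
Grace ∩ Yosef: 11:00-13:30, 18:00-19:30.
Grace ∩ Yosef ∩ Maria: 11:00-13:30, 18:00-19:30.
Grace ∩ Yosef ∩ Maria ∩ Oona: 11:00-13:30, 18:30-19:30.
Grace ∩ Yosef ∩ Maria ∩ Oona ∩ Keanu: 11:00-13:30, 18:30-19:30.
Grace ∩ Yosef ∩ Maria ∩ Oona ∩ Keanu ∩ Nadia: 11:00-13:30, 18:30-19:30.
Those are the intersection windows.
The first common window of at least 60 minutes is 11:00-13:30, so the earliest start is 11:00.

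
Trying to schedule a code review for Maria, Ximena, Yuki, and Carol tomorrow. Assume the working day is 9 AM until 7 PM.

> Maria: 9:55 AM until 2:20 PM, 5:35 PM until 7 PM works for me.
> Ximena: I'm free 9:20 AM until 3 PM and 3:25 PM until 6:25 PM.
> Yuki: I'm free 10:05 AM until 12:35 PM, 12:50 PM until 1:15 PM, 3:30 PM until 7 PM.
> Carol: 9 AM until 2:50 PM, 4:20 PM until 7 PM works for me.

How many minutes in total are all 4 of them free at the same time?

Maria ∩ Ximena: 09:55-14:20, 17:35-18:25.
Maria ∩ Ximena ∩ Yuki: 10:05-12:35, 12:50-13:15, 17:35-18:25.
Maria ∩ Ximena ∩ Yuki ∩ Carol: 10:05-12:35, 12:50-13:15, 17:35-18:25.
Those are the intersection windows.
Summing the common windows: 150 + 25 + 50 = 225 minutes.

225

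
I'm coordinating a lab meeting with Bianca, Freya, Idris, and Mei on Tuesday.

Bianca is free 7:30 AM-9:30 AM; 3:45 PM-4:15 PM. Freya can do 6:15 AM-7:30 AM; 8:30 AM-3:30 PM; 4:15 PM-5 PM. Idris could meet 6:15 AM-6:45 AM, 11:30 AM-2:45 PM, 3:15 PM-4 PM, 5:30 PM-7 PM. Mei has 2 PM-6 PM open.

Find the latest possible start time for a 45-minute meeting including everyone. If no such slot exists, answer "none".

Bianca ∩ Freya: 08:30-09:30.
Bianca ∩ Freya ∩ Idris: ∅.
Bianca ∩ Freya ∩ Idris ∩ Mei: ∅.
There is no time when everyone is free.
No common window is at least 45 minutes long.

none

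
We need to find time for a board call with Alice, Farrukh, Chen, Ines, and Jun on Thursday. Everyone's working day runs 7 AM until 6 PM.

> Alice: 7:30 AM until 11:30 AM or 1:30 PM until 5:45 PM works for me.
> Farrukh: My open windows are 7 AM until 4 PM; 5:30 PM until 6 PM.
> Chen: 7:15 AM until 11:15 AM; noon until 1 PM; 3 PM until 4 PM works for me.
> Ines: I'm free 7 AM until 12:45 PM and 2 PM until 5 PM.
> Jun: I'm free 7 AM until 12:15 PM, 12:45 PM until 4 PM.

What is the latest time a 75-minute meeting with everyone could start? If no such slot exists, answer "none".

10:00

Alice ∩ Farrukh: 07:30-11:30, 13:30-16:00, 17:30-17:45.
Alice ∩ Farrukh ∩ Chen: 07:30-11:15, 15:00-16:00.
Alice ∩ Farrukh ∩ Chen ∩ Ines: 07:30-11:15, 15:00-16:00.
Alice ∩ Farrukh ∩ Chen ∩ Ines ∩ Jun: 07:30-11:15, 15:00-16:00.
So the common availability across everyone is 07:30-11:15, 15:00-16:00.
The last common window of at least 75 minutes is 07:30-11:15; a 75-minute meeting can start as late as 10:00 and still end by 11:15.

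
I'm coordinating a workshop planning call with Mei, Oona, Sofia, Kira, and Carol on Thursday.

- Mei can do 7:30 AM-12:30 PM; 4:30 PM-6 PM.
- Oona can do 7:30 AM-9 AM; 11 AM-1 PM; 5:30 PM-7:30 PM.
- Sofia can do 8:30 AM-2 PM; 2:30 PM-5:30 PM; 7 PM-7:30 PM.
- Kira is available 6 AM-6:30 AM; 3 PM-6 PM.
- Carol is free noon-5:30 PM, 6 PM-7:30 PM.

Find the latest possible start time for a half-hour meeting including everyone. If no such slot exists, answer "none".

none

Mei ∩ Oona: 07:30-09:00, 11:00-12:30, 17:30-18:00.
Mei ∩ Oona ∩ Sofia: 08:30-09:00, 11:00-12:30.
Mei ∩ Oona ∩ Sofia ∩ Kira: ∅.
Mei ∩ Oona ∩ Sofia ∩ Kira ∩ Carol: ∅.
There is no time when everyone is free.
No common window is at least 30 minutes long.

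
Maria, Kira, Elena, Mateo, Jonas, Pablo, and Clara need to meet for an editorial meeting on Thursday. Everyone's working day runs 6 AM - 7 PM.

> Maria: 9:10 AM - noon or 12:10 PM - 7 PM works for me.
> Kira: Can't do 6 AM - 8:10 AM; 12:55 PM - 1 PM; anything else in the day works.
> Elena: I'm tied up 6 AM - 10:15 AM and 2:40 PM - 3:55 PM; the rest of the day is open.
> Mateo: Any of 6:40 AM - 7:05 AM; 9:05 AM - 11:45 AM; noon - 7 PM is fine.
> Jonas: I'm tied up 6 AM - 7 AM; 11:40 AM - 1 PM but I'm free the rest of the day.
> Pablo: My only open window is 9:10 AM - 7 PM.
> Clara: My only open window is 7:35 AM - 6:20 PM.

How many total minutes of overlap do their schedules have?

Maria free: 09:10-12:00, 12:10-19:00.
Kira free: 08:10-12:55, 13:00-19:00 (invert busy blocks within the working day).
Elena free: 10:15-14:40, 15:55-19:00 (invert busy blocks within the working day).
Mateo free: 06:40-07:05, 09:05-11:45, 12:00-19:00.
Jonas free: 07:00-11:40, 13:00-19:00 (invert busy blocks within the working day).
Pablo free: 09:10-19:00.
Clara free: 07:35-18:20.
Maria ∩ Kira: 09:10-12:00, 12:10-12:55, 13:00-19:00.
Maria ∩ Kira ∩ Elena: 10:15-12:00, 12:10-12:55, 13:00-14:40, 15:55-19:00.
Maria ∩ Kira ∩ Elena ∩ Mateo: 10:15-11:45, 12:10-12:55, 13:00-14:40, 15:55-19:00.
Maria ∩ Kira ∩ Elena ∩ Mateo ∩ Jonas: 10:15-11:40, 13:00-14:40, 15:55-19:00.
Maria ∩ Kira ∩ Elena ∩ Mateo ∩ Jonas ∩ Pablo: 10:15-11:40, 13:00-14:40, 15:55-19:00.
Maria ∩ Kira ∩ Elena ∩ Mateo ∩ Jonas ∩ Pablo ∩ Clara: 10:15-11:40, 13:00-14:40, 15:55-18:20.
So the common availability across everyone is 10:15-11:40, 13:00-14:40, 15:55-18:20.
Summing the common windows: 85 + 100 + 145 = 330 minutes.

330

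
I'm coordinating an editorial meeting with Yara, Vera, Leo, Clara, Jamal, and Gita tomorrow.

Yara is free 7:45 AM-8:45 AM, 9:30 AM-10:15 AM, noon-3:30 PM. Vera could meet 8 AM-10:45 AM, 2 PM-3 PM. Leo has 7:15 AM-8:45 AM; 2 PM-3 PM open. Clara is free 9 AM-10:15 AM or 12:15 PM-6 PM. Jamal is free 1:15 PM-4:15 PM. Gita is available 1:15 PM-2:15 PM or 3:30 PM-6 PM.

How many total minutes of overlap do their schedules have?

15

Yara ∩ Vera: 08:00-08:45, 09:30-10:15, 14:00-15:00.
Yara ∩ Vera ∩ Leo: 08:00-08:45, 14:00-15:00.
Yara ∩ Vera ∩ Leo ∩ Clara: 14:00-15:00.
Yara ∩ Vera ∩ Leo ∩ Clara ∩ Jamal: 14:00-15:00.
Yara ∩ Vera ∩ Leo ∩ Clara ∩ Jamal ∩ Gita: 14:00-14:15.
Those are the intersection windows.
That's a single block of 15 minutes.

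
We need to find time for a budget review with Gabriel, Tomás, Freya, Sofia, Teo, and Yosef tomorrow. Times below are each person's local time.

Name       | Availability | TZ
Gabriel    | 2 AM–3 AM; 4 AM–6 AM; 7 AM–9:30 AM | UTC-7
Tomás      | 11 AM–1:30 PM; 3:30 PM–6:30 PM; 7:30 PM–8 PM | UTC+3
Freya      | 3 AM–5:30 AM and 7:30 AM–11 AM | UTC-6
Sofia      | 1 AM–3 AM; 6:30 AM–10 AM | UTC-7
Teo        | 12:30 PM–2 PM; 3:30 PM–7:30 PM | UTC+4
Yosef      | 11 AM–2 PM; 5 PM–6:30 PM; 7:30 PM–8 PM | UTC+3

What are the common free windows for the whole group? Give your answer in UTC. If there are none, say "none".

09:00-10:00, 14:00-15:30

Gabriel in UTC: 09:00-10:00, 11:00-13:00, 14:00-16:30 (add 7h to convert from UTC-7).
Tomás in UTC: 08:00-10:30, 12:30-15:30, 16:30-17:00 (subtract 3h to convert from UTC+3).
Freya in UTC: 09:00-11:30, 13:30-17:00 (add 6h to convert from UTC-6).
Sofia in UTC: 08:00-10:00, 13:30-17:00 (add 7h to convert from UTC-7).
Teo in UTC: 08:30-10:00, 11:30-15:30 (subtract 4h to convert from UTC+4).
Yosef in UTC: 08:00-11:00, 14:00-15:30, 16:30-17:00 (subtract 3h to convert from UTC+3).
Gabriel ∩ Tomás: 09:00-10:00, 12:30-13:00, 14:00-15:30.
Gabriel ∩ Tomás ∩ Freya: 09:00-10:00, 14:00-15:30.
Gabriel ∩ Tomás ∩ Freya ∩ Sofia: 09:00-10:00, 14:00-15:30.
Gabriel ∩ Tomás ∩ Freya ∩ Sofia ∩ Teo: 09:00-10:00, 14:00-15:30.
Gabriel ∩ Tomás ∩ Freya ∩ Sofia ∩ Teo ∩ Yosef: 09:00-10:00, 14:00-15:30.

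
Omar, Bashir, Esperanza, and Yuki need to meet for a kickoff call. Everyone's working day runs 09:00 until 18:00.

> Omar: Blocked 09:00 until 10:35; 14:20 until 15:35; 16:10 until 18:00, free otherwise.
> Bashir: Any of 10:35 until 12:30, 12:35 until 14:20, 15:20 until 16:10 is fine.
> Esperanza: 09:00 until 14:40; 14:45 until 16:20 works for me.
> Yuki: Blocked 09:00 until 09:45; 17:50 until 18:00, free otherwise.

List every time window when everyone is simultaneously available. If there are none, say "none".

Omar free: 10:35-14:20, 15:35-16:10 (invert busy blocks within the working day).
Bashir free: 10:35-12:30, 12:35-14:20, 15:20-16:10.
Esperanza free: 09:00-14:40, 14:45-16:20.
Yuki free: 09:45-17:50 (invert busy blocks within the working day).
Omar ∩ Bashir: 10:35-12:30, 12:35-14:20, 15:35-16:10.
Omar ∩ Bashir ∩ Esperanza: 10:35-12:30, 12:35-14:20, 15:35-16:10.
Omar ∩ Bashir ∩ Esperanza ∩ Yuki: 10:35-12:30, 12:35-14:20, 15:35-16:10.

10:35-12:30, 12:35-14:20, 15:35-16:10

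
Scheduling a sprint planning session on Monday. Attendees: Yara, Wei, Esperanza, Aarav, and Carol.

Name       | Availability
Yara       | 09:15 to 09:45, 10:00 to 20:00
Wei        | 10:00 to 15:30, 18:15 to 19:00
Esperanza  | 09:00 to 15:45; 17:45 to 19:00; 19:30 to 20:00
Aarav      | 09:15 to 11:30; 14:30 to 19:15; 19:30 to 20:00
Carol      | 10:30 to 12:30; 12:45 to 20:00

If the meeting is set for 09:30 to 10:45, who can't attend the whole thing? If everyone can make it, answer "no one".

Yara: not fully free for 09:30-10:45. Wei: not fully free for 09:30-10:45. Esperanza: free for 09:30-10:45. Aarav: free for 09:30-10:45. Carol: not fully free for 09:30-10:45.

Carol, Wei, Yara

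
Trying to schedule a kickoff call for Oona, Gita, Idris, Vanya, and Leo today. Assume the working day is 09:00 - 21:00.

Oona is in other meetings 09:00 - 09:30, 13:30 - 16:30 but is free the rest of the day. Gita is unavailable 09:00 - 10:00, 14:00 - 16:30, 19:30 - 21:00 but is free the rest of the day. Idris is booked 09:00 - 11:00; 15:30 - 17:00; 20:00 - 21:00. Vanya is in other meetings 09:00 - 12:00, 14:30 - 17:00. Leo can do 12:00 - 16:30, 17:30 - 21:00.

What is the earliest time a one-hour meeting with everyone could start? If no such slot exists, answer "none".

12:00

Oona free: 09:30-13:30, 16:30-21:00 (invert busy blocks within the working day).
Gita free: 10:00-14:00, 16:30-19:30 (invert busy blocks within the working day).
Idris free: 11:00-15:30, 17:00-20:00 (invert busy blocks within the working day).
Vanya free: 12:00-14:30, 17:00-21:00 (invert busy blocks within the working day).
Leo free: 12:00-16:30, 17:30-21:00.
Oona ∩ Gita: 10:00-13:30, 16:30-19:30.
Oona ∩ Gita ∩ Idris: 11:00-13:30, 17:00-19:30.
Oona ∩ Gita ∩ Idris ∩ Vanya: 12:00-13:30, 17:00-19:30.
Oona ∩ Gita ∩ Idris ∩ Vanya ∩ Leo: 12:00-13:30, 17:30-19:30.
So the common availability across everyone is 12:00-13:30, 17:30-19:30.
The first common window of at least 60 minutes is 12:00-13:30, so the earliest start is 12:00.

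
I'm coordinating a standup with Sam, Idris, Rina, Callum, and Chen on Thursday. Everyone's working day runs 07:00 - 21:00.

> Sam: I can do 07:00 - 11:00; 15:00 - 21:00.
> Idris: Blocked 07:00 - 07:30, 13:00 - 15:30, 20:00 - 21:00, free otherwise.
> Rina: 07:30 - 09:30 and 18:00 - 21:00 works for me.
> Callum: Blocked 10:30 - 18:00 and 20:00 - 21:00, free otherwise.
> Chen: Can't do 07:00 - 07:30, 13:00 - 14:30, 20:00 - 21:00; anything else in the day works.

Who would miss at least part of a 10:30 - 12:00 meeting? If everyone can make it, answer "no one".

Sam free: 07:00-11:00, 15:00-21:00.
Idris free: 07:30-13:00, 15:30-20:00 (invert busy blocks within the working day).
Rina free: 07:30-09:30, 18:00-21:00.
Callum free: 07:00-10:30, 18:00-20:00 (invert busy blocks within the working day).
Chen free: 07:30-13:00, 14:30-20:00 (invert busy blocks within the working day).
Sam: not fully free for 10:30-12:00. Idris: free for 10:30-12:00. Rina: not fully free for 10:30-12:00. Callum: not fully free for 10:30-12:00. Chen: free for 10:30-12:00.

Callum, Rina, Sam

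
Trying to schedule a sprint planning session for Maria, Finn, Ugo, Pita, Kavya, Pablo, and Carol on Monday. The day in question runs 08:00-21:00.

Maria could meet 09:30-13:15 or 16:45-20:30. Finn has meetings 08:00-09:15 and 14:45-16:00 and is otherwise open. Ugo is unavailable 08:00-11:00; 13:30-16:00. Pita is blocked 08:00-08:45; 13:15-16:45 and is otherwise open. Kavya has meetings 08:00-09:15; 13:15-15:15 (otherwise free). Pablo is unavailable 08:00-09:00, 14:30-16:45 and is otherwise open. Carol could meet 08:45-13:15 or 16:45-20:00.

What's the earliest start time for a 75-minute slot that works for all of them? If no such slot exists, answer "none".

Maria free: 09:30-13:15, 16:45-20:30.
Finn free: 09:15-14:45, 16:00-21:00 (invert busy blocks within the working day).
Ugo free: 11:00-13:30, 16:00-21:00 (invert busy blocks within the working day).
Pita free: 08:45-13:15, 16:45-21:00 (invert busy blocks within the working day).
Kavya free: 09:15-13:15, 15:15-21:00 (invert busy blocks within the working day).
Pablo free: 09:00-14:30, 16:45-21:00 (invert busy blocks within the working day).
Carol free: 08:45-13:15, 16:45-20:00.
Maria ∩ Finn: 09:30-13:15, 16:45-20:30.
Maria ∩ Finn ∩ Ugo: 11:00-13:15, 16:45-20:30.
Maria ∩ Finn ∩ Ugo ∩ Pita: 11:00-13:15, 16:45-20:30.
Maria ∩ Finn ∩ Ugo ∩ Pita ∩ Kavya: 11:00-13:15, 16:45-20:30.
Maria ∩ Finn ∩ Ugo ∩ Pita ∩ Kavya ∩ Pablo: 11:00-13:15, 16:45-20:30.
Maria ∩ Finn ∩ Ugo ∩ Pita ∩ Kavya ∩ Pablo ∩ Carol: 11:00-13:15, 16:45-20:00.
The first common window of at least 75 minutes is 11:00-13:15, so the earliest start is 11:00.

11:00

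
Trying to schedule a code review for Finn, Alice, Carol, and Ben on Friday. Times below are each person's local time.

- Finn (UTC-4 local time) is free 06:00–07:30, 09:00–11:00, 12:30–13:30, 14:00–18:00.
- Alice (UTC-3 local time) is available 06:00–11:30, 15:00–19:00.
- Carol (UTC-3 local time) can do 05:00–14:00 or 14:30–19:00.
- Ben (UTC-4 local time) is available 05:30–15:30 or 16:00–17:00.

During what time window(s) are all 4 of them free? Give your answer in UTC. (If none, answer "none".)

Finn in UTC: 10:00-11:30, 13:00-15:00, 16:30-17:30, 18:00-22:00 (add 4h to convert from UTC-4).
Alice in UTC: 09:00-14:30, 18:00-22:00 (add 3h to convert from UTC-3).
Carol in UTC: 08:00-17:00, 17:30-22:00 (add 3h to convert from UTC-3).
Ben in UTC: 09:30-19:30, 20:00-21:00 (add 4h to convert from UTC-4).
Finn ∩ Alice: 10:00-11:30, 13:00-14:30, 18:00-22:00.
Finn ∩ Alice ∩ Carol: 10:00-11:30, 13:00-14:30, 18:00-22:00.
Finn ∩ Alice ∩ Carol ∩ Ben: 10:00-11:30, 13:00-14:30, 18:00-19:30, 20:00-21:00.

10:00-11:30, 13:00-14:30, 18:00-19:30, 20:00-21:00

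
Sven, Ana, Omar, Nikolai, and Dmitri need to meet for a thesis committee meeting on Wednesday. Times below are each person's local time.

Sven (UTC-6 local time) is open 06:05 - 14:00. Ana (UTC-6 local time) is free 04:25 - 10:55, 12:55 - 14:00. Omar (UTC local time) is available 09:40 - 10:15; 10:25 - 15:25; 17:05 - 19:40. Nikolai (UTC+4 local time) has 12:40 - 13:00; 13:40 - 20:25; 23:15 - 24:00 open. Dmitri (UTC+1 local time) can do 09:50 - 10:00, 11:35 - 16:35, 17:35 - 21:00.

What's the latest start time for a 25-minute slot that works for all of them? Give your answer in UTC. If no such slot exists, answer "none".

Sven in UTC: 12:05-20:00 (add 6h to convert from UTC-6).
Ana in UTC: 10:25-16:55, 18:55-20:00 (add 6h to convert from UTC-6).
Omar in UTC: 09:40-10:15, 10:25-15:25, 17:05-19:40.
Nikolai in UTC: 08:40-09:00, 09:40-16:25, 19:15-20:00 (subtract 4h to convert from UTC+4).
Dmitri in UTC: 08:50-09:00, 10:35-15:35, 16:35-20:00 (subtract 1h to convert from UTC+1).
Sven ∩ Ana: 12:05-16:55, 18:55-20:00.
Sven ∩ Ana ∩ Omar: 12:05-15:25, 18:55-19:40.
Sven ∩ Ana ∩ Omar ∩ Nikolai: 12:05-15:25, 19:15-19:40.
Sven ∩ Ana ∩ Omar ∩ Nikolai ∩ Dmitri: 12:05-15:25, 19:15-19:40.
The last common window of at least 25 minutes is 19:15-19:40; a 25-minute meeting can start as late as 19:15 and still end by 19:40.

19:15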